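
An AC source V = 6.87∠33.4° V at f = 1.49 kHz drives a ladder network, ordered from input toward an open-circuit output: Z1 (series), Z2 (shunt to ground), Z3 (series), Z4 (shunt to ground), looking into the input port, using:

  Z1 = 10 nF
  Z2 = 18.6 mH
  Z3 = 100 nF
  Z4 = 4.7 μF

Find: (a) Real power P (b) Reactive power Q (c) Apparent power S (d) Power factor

Step 1 — Angular frequency: ω = 2π·f = 2π·1490 = 9362 rad/s.
Step 2 — Component impedances:
  Z1: Z = 1/(jωC) = -j/(ω·C) = 0 - j1.068e+04 Ω
  Z2: Z = jωL = j·9362·0.0186 = 0 + j174.1 Ω
  Z3: Z = 1/(jωC) = -j/(ω·C) = 0 - j1068 Ω
  Z4: Z = 1/(jωC) = -j/(ω·C) = 0 - j22.73 Ω
Step 3 — Ladder network (open output): work backward from the far end, alternating series and parallel combinations. Z_in = 0 - j1.047e+04 Ω = 1.047e+04∠-90.0° Ω.
Step 4 — Source phasor: V = 6.87∠33.4° V = 5.735 + j3.782 V.
Step 5 — Current: I = V / Z = -0.0003611 + j0.0005476 A = 0.0006559∠123.4° A.
Step 6 — Complex power: S = V·I* = 0 - j0.004506 VA.
Step 7 — Real power: P = Re(S) = 0 W.
Step 8 — Reactive power: Q = Im(S) = -0.004506 VAR.
Step 9 — Apparent power: |S| = 0.004506 VA.
Step 10 — Power factor: PF = P/|S| = 0 (leading).

(a) P = 0 W  (b) Q = -0.004506 VAR  (c) S = 0.004506 VA  (d) PF = 0 (leading)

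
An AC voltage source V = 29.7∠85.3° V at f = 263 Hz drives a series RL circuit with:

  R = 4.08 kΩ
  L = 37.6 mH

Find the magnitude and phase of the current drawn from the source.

Step 1 — Angular frequency: ω = 2π·f = 2π·263 = 1652 rad/s.
Step 2 — Component impedances:
  R: Z = R = 4080 Ω
  L: Z = jωL = j·1652·0.0376 = 0 + j62.13 Ω
Step 3 — Series combination: Z_total = R + L = 4080 + j62.13 Ω = 4080∠0.9° Ω.
Step 4 — Source phasor: V = 29.7∠85.3° V = 2.434 + j29.6 V.
Step 5 — Ohm's law: I = V / Z_total = (2.434 + j29.6) / (4080 + j62.13) = 0.0007068 + j0.007244 A.
Step 6 — Convert to polar: |I| = 0.007279 A, ∠I = 84.4°.

I = 0.007279∠84.4° A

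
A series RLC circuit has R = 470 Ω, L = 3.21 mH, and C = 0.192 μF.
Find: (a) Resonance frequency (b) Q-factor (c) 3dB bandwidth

Step 1 — Resonance: ω₀ = 1/√(LC) = 1/√(0.00321·1.92e-07) = 4.028e+04 rad/s.
Step 2 — f₀ = ω₀/(2π) = 6411 Hz.
Step 3 — Series Q: Q = ω₀L/R = 4.028e+04·0.00321/470 = 0.2751.
Step 4 — Bandwidth: Δω = ω₀/Q = 1.464e+05 rad/s; BW = Δω/(2π) = 2.33e+04 Hz.

(a) f₀ = 6411 Hz  (b) Q = 0.2751  (c) BW = 2.33e+04 Hz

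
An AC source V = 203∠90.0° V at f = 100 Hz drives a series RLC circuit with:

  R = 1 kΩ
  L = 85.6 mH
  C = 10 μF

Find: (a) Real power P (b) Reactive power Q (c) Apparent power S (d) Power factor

Step 1 — Angular frequency: ω = 2π·f = 2π·100 = 628.3 rad/s.
Step 2 — Component impedances:
  R: Z = R = 1000 Ω
  L: Z = jωL = j·628.3·0.0856 = 0 + j53.78 Ω
  C: Z = 1/(jωC) = -j/(ω·C) = 0 - j159.2 Ω
Step 3 — Series combination: Z_total = R + L + C = 1000 - j105.4 Ω = 1006∠-6.0° Ω.
Step 4 — Source phasor: V = 203∠90.0° V = 0 + j203 V.
Step 5 — Current: I = V / Z = -0.02116 + j0.2008 A = 0.2019∠96.0° A.
Step 6 — Complex power: S = V·I* = 40.76 - j4.295 VA.
Step 7 — Real power: P = Re(S) = 40.76 W.
Step 8 — Reactive power: Q = Im(S) = -4.295 VAR.
Step 9 — Apparent power: |S| = 40.98 VA.
Step 10 — Power factor: PF = P/|S| = 0.9945 (leading).

(a) P = 40.76 W  (b) Q = -4.295 VAR  (c) S = 40.98 VA  (d) PF = 0.9945 (leading)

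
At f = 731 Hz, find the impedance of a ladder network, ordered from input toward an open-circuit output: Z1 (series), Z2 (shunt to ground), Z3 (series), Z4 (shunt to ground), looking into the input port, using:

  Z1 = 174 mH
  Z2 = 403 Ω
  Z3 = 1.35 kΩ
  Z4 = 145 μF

Step 1 — Angular frequency: ω = 2π·f = 2π·731 = 4593 rad/s.
Step 2 — Component impedances:
  Z1: Z = jωL = j·4593·0.174 = 0 + j799.2 Ω
  Z2: Z = R = 403 Ω
  Z3: Z = R = 1350 Ω
  Z4: Z = 1/(jωC) = -j/(ω·C) = 0 - j1.502 Ω
Step 3 — Ladder network (open output): work backward from the far end, alternating series and parallel combinations. Z_in = 310.4 + j799.1 Ω = 857.3∠68.8° Ω.

Z = 310.4 + j799.1 Ω = 857.3∠68.8° Ω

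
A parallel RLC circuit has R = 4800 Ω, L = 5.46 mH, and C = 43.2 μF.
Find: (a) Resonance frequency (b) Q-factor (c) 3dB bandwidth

Step 1 — Resonance: ω₀ = 1/√(LC) = 1/√(0.00546·4.32e-05) = 2059 rad/s.
Step 2 — f₀ = ω₀/(2π) = 327.7 Hz.
Step 3 — Parallel Q: Q = R/(ω₀L) = 4800/(2059·0.00546) = 427.
Step 4 — Bandwidth: Δω = ω₀/Q = 4.823 rad/s; BW = Δω/(2π) = 0.7675 Hz.

(a) f₀ = 327.7 Hz  (b) Q = 427  (c) BW = 0.7675 Hz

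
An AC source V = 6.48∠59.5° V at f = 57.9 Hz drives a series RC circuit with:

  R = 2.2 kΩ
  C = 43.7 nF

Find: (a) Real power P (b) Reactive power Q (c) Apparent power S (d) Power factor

Step 1 — Angular frequency: ω = 2π·f = 2π·57.9 = 363.8 rad/s.
Step 2 — Component impedances:
  R: Z = R = 2200 Ω
  C: Z = 1/(jωC) = -j/(ω·C) = 0 - j6.29e+04 Ω
Step 3 — Series combination: Z_total = R + C = 2200 - j6.29e+04 Ω = 6.294e+04∠-88.0° Ω.
Step 4 — Source phasor: V = 6.48∠59.5° V = 3.289 + j5.583 V.
Step 5 — Current: I = V / Z = -8.683e-05 + j5.532e-05 A = 0.000103∠147.5° A.
Step 6 — Complex power: S = V·I* = 2.332e-05 - j0.0006667 VA.
Step 7 — Real power: P = Re(S) = 2.332e-05 W.
Step 8 — Reactive power: Q = Im(S) = -0.0006667 VAR.
Step 9 — Apparent power: |S| = 0.0006672 VA.
Step 10 — Power factor: PF = P/|S| = 0.03495 (leading).

(a) P = 2.332e-05 W  (b) Q = -0.0006667 VAR  (c) S = 0.0006672 VA  (d) PF = 0.03495 (leading)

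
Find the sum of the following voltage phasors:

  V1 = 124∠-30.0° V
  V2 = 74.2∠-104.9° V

Step 1 — Convert each phasor to rectangular form:
  V1 = 124·(cos(-30.0°) + j·sin(-30.0°)) = 107.4 - j62 V
  V2 = 74.2·(cos(-104.9°) + j·sin(-104.9°)) = -19.08 - j71.71 V
Step 2 — Sum components: V_total = 88.31 - j133.7 V.
Step 3 — Convert to polar: |V_total| = 160.2 V, ∠V_total = -56.6°.

V_total = 160.2∠-56.6° V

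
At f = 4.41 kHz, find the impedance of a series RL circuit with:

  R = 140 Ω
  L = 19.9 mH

Step 1 — Angular frequency: ω = 2π·f = 2π·4410 = 2.771e+04 rad/s.
Step 2 — Component impedances:
  R: Z = R = 140 Ω
  L: Z = jωL = j·2.771e+04·0.0199 = 0 + j551.4 Ω
Step 3 — Series combination: Z_total = R + L = 140 + j551.4 Ω = 568.9∠75.8° Ω.

Z = 140 + j551.4 Ω = 568.9∠75.8° Ω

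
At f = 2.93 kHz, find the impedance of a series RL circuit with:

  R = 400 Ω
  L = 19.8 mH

Step 1 — Angular frequency: ω = 2π·f = 2π·2930 = 1.841e+04 rad/s.
Step 2 — Component impedances:
  R: Z = R = 400 Ω
  L: Z = jωL = j·1.841e+04·0.0198 = 0 + j364.5 Ω
Step 3 — Series combination: Z_total = R + L = 400 + j364.5 Ω = 541.2∠42.3° Ω.

Z = 400 + j364.5 Ω = 541.2∠42.3° Ω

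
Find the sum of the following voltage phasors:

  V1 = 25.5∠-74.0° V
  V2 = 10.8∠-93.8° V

Step 1 — Convert each phasor to rectangular form:
  V1 = 25.5·(cos(-74.0°) + j·sin(-74.0°)) = 7.029 - j24.51 V
  V2 = 10.8·(cos(-93.8°) + j·sin(-93.8°)) = -0.7158 - j10.78 V
Step 2 — Sum components: V_total = 6.313 - j35.29 V.
Step 3 — Convert to polar: |V_total| = 35.85 V, ∠V_total = -79.9°.

V_total = 35.85∠-79.9° V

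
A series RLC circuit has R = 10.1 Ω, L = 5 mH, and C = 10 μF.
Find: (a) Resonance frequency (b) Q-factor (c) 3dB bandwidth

Step 1 — Resonance: ω₀ = 1/√(LC) = 1/√(0.005·1e-05) = 4472 rad/s.
Step 2 — f₀ = ω₀/(2π) = 711.8 Hz.
Step 3 — Series Q: Q = ω₀L/R = 4472·0.005/10.1 = 2.214.
Step 4 — Bandwidth: Δω = ω₀/Q = 2020 rad/s; BW = Δω/(2π) = 321.5 Hz.

(a) f₀ = 711.8 Hz  (b) Q = 2.214  (c) BW = 321.5 Hz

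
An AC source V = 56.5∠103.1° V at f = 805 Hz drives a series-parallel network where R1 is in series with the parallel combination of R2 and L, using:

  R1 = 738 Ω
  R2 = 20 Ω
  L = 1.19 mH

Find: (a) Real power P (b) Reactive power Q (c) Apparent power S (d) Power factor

Step 1 — Angular frequency: ω = 2π·f = 2π·805 = 5058 rad/s.
Step 2 — Component impedances:
  R1: Z = R = 738 Ω
  R2: Z = R = 20 Ω
  L: Z = jωL = j·5058·0.00119 = 0 + j6.019 Ω
Step 3 — Parallel branch: R2 || L = 1/(1/R2 + 1/L) = 1.661 + j5.519 Ω.
Step 4 — Series with R1: Z_total = R1 + (R2 || L) = 739.7 + j5.519 Ω = 739.7∠0.4° Ω.
Step 5 — Source phasor: V = 56.5∠103.1° V = -12.81 + j55.03 V.
Step 6 — Current: I = V / Z = -0.01676 + j0.07452 A = 0.07638∠102.7° A.
Step 7 — Complex power: S = V·I* = 4.316 + j0.0322 VA.
Step 8 — Real power: P = Re(S) = 4.316 W.
Step 9 — Reactive power: Q = Im(S) = 0.0322 VAR.
Step 10 — Apparent power: |S| = 4.316 VA.
Step 11 — Power factor: PF = P/|S| = 1 (lagging).

(a) P = 4.316 W  (b) Q = 0.0322 VAR  (c) S = 4.316 VA  (d) PF = 1 (lagging)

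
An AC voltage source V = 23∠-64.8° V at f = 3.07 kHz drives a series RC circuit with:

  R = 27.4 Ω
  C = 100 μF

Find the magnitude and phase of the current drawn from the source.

Step 1 — Angular frequency: ω = 2π·f = 2π·3070 = 1.929e+04 rad/s.
Step 2 — Component impedances:
  R: Z = R = 27.4 Ω
  C: Z = 1/(jωC) = -j/(ω·C) = 0 - j0.5184 Ω
Step 3 — Series combination: Z_total = R + C = 27.4 - j0.5184 Ω = 27.4∠-1.1° Ω.
Step 4 — Source phasor: V = 23∠-64.8° V = 9.793 - j20.81 V.
Step 5 — Ohm's law: I = V / Z_total = (9.793 - j20.81) / (27.4 - j0.5184) = 0.3716 - j0.7525 A.
Step 6 — Convert to polar: |I| = 0.8393 A, ∠I = -63.7°.

I = 0.8393∠-63.7° A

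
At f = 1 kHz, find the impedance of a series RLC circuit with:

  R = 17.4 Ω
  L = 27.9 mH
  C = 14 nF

Step 1 — Angular frequency: ω = 2π·f = 2π·1000 = 6283 rad/s.
Step 2 — Component impedances:
  R: Z = R = 17.4 Ω
  L: Z = jωL = j·6283·0.0279 = 0 + j175.3 Ω
  C: Z = 1/(jωC) = -j/(ω·C) = 0 - j1.137e+04 Ω
Step 3 — Series combination: Z_total = R + L + C = 17.4 - j1.119e+04 Ω = 1.119e+04∠-89.9° Ω.

Z = 17.4 - j1.119e+04 Ω = 1.119e+04∠-89.9° Ω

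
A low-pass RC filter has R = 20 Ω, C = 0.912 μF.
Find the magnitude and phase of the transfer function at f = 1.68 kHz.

Step 1 — Angular frequency: ω = 2π·1680 = 1.056e+04 rad/s.
Step 2 — Transfer function: H(jω) = 1/(1 + jωRC).
Step 3 — Denominator: 1 + jωRC = 1 + j·1.056e+04·20·9.12e-07 = 1 + j0.1925.
Step 4 — H = 0.9643 - j0.1857.
Step 5 — Magnitude: |H| = 0.982 (-0.2 dB); phase: φ = -10.9°.

|H| = 0.982 (-0.2 dB), φ = -10.9°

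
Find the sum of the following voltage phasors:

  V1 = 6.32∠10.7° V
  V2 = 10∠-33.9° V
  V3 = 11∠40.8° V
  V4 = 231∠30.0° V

Step 1 — Convert each phasor to rectangular form:
  V1 = 6.32·(cos(10.7°) + j·sin(10.7°)) = 6.21 + j1.173 V
  V2 = 10·(cos(-33.9°) + j·sin(-33.9°)) = 8.3 - j5.577 V
  V3 = 11·(cos(40.8°) + j·sin(40.8°)) = 8.327 + j7.188 V
  V4 = 231·(cos(30.0°) + j·sin(30.0°)) = 200.1 + j115.5 V
Step 2 — Sum components: V_total = 222.9 + j118.3 V.
Step 3 — Convert to polar: |V_total| = 252.3 V, ∠V_total = 28.0°.

V_total = 252.3∠28.0° V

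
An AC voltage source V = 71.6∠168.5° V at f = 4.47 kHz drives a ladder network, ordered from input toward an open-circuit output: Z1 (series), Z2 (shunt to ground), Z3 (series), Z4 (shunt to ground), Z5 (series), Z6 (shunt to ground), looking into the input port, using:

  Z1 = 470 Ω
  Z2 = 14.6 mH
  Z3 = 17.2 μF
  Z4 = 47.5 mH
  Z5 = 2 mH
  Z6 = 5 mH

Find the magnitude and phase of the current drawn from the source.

Step 1 — Angular frequency: ω = 2π·f = 2π·4470 = 2.809e+04 rad/s.
Step 2 — Component impedances:
  Z1: Z = R = 470 Ω
  Z2: Z = jωL = j·2.809e+04·0.0146 = 0 + j410.1 Ω
  Z3: Z = 1/(jωC) = -j/(ω·C) = 0 - j2.07 Ω
  Z4: Z = jωL = j·2.809e+04·0.0475 = 0 + j1334 Ω
  Z5: Z = jωL = j·2.809e+04·0.002 = 0 + j56.17 Ω
  Z6: Z = jωL = j·2.809e+04·0.005 = 0 + j140.4 Ω
Step 3 — Ladder network (open output): work backward from the far end, alternating series and parallel combinations. Z_in = 470 + j119.8 Ω = 485∠14.3° Ω.
Step 4 — Source phasor: V = 71.6∠168.5° V = -70.16 + j14.27 V.
Step 5 — Ohm's law: I = V / Z_total = (-70.16 + j14.27) / (470 + j119.8) = -0.1329 + j0.06425 A.
Step 6 — Convert to polar: |I| = 0.1476 A, ∠I = 154.2°.

I = 0.1476∠154.2° A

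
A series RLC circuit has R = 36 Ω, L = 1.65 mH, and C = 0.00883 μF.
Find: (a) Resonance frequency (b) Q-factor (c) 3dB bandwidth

Step 1 — Resonance: ω₀ = 1/√(LC) = 1/√(0.00165·8.83e-09) = 2.62e+05 rad/s.
Step 2 — f₀ = ω₀/(2π) = 4.17e+04 Hz.
Step 3 — Series Q: Q = ω₀L/R = 2.62e+05·0.00165/36 = 12.01.
Step 4 — Bandwidth: Δω = ω₀/Q = 2.182e+04 rad/s; BW = Δω/(2π) = 3472 Hz.

(a) f₀ = 4.17e+04 Hz  (b) Q = 12.01  (c) BW = 3472 Hz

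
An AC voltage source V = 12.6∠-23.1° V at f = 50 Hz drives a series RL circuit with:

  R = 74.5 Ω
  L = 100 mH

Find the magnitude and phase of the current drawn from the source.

Step 1 — Angular frequency: ω = 2π·f = 2π·50 = 314.2 rad/s.
Step 2 — Component impedances:
  R: Z = R = 74.5 Ω
  L: Z = jωL = j·314.2·0.1 = 0 + j31.42 Ω
Step 3 — Series combination: Z_total = R + L = 74.5 + j31.42 Ω = 80.85∠22.9° Ω.
Step 4 — Source phasor: V = 12.6∠-23.1° V = 11.59 - j4.943 V.
Step 5 — Ohm's law: I = V / Z_total = (11.59 - j4.943) / (74.5 + j31.42) = 0.1083 - j0.112 A.
Step 6 — Convert to polar: |I| = 0.1558 A, ∠I = -46.0°.

I = 0.1558∠-46.0° A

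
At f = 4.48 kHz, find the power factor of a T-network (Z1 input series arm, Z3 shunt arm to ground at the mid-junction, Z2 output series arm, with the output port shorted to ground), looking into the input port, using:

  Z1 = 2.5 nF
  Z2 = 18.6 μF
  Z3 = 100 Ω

Step 1 — Angular frequency: ω = 2π·f = 2π·4480 = 2.815e+04 rad/s.
Step 2 — Component impedances:
  Z1: Z = 1/(jωC) = -j/(ω·C) = 0 - j1.421e+04 Ω
  Z2: Z = 1/(jωC) = -j/(ω·C) = 0 - j1.91 Ω
  Z3: Z = R = 100 Ω
Step 3 — With the output port shorted to ground, the output series arm Z2 runs from the junction to ground; the shunt arm Z3 also runs from the junction to ground. They appear in parallel: Z3 || Z2 = 0.03647 - j1.909 Ω.
Step 4 — Series with input arm Z1: Z_in = Z1 + (Z3 || Z2) = 0.03647 - j1.421e+04 Ω = 1.421e+04∠-90.0° Ω.
Step 5 — Power factor: PF = cos(φ) = Re(Z)/|Z| = 0.036467/14212 = 2.566e-06.
Step 6 — Type: Im(Z) = -1.421e+04 ⇒ leading (phase φ = -90.0°).

PF = 2.566e-06 (leading, φ = -90.0°)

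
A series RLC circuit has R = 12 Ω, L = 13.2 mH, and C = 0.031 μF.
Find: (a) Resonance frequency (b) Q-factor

Step 1 — Resonance condition Im(Z)=0 gives ω₀ = 1/√(LC).
Step 2 — ω₀ = 1/√(0.0132·3.1e-08) = 4.943e+04 rad/s.
Step 3 — f₀ = ω₀/(2π) = 7868 Hz.
Step 4 — Series Q: Q = ω₀L/R = 4.943e+04·0.0132/12 = 54.38.

(a) f₀ = 7868 Hz  (b) Q = 54.38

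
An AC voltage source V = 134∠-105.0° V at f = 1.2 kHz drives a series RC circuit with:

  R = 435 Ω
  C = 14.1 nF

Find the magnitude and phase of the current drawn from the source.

Step 1 — Angular frequency: ω = 2π·f = 2π·1200 = 7540 rad/s.
Step 2 — Component impedances:
  R: Z = R = 435 Ω
  C: Z = 1/(jωC) = -j/(ω·C) = 0 - j9406 Ω
Step 3 — Series combination: Z_total = R + C = 435 - j9406 Ω = 9416∠-87.4° Ω.
Step 4 — Source phasor: V = 134∠-105.0° V = -34.68 - j129.4 V.
Step 5 — Ohm's law: I = V / Z_total = (-34.68 - j129.4) / (435 - j9406) = 0.01356 - j0.004314 A.
Step 6 — Convert to polar: |I| = 0.01423 A, ∠I = -17.6°.

I = 0.01423∠-17.6° A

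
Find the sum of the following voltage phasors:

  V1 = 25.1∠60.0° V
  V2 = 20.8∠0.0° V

Step 1 — Convert each phasor to rectangular form:
  V1 = 25.1·(cos(60.0°) + j·sin(60.0°)) = 12.55 + j21.74 V
  V2 = 20.8·(cos(0.0°) + j·sin(0.0°)) = 20.8 V
Step 2 — Sum components: V_total = 33.35 + j21.74 V.
Step 3 — Convert to polar: |V_total| = 39.81 V, ∠V_total = 33.1°.

V_total = 39.81∠33.1° V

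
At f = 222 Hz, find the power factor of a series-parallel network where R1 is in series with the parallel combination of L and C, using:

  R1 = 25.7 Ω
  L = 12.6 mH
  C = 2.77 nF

Step 1 — Angular frequency: ω = 2π·f = 2π·222 = 1395 rad/s.
Step 2 — Component impedances:
  R1: Z = R = 25.7 Ω
  L: Z = jωL = j·1395·0.0126 = 0 + j17.58 Ω
  C: Z = 1/(jωC) = -j/(ω·C) = 0 - j2.588e+05 Ω
Step 3 — Parallel branch: L || C = 1/(1/L + 1/C) = 0 + j17.58 Ω.
Step 4 — Series with R1: Z_total = R1 + (L || C) = 25.7 + j17.58 Ω = 31.14∠34.4° Ω.
Step 5 — Power factor: PF = cos(φ) = Re(Z)/|Z| = 25.7/31.136 = 0.8254.
Step 6 — Type: Im(Z) = 17.58 ⇒ lagging (phase φ = 34.4°).

PF = 0.8254 (lagging, φ = 34.4°)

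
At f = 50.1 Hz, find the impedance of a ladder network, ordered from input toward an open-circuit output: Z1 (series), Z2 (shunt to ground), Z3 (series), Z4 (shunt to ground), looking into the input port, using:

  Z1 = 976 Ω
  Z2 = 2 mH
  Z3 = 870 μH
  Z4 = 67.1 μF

Step 1 — Angular frequency: ω = 2π·f = 2π·50.1 = 314.8 rad/s.
Step 2 — Component impedances:
  Z1: Z = R = 976 Ω
  Z2: Z = jωL = j·314.8·0.002 = 0 + j0.6296 Ω
  Z3: Z = jωL = j·314.8·0.00087 = 0 + j0.2739 Ω
  Z4: Z = 1/(jωC) = -j/(ω·C) = 0 - j47.34 Ω
Step 3 — Ladder network (open output): work backward from the far end, alternating series and parallel combinations. Z_in = 976 + j0.6381 Ω = 976∠0.0° Ω.

Z = 976 + j0.6381 Ω = 976∠0.0° Ω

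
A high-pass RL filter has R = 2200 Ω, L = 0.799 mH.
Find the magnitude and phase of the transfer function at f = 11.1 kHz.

Step 1 — Angular frequency: ω = 2π·1.11e+04 = 6.974e+04 rad/s.
Step 2 — Transfer function: H(jω) = jωL/(R + jωL).
Step 3 — Numerator jωL = j·55.72; denominator R + jωL = 2200 + j55.72.
Step 4 — H = 0.0006412 + j0.02531.
Step 5 — Magnitude: |H| = 0.02532 (-31.9 dB); phase: φ = 88.5°.

|H| = 0.02532 (-31.9 dB), φ = 88.5°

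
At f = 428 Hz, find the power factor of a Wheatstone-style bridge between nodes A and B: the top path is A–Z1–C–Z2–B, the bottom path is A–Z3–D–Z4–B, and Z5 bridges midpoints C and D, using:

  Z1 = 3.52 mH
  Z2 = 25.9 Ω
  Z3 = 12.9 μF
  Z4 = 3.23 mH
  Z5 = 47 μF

Step 1 — Angular frequency: ω = 2π·f = 2π·428 = 2689 rad/s.
Step 2 — Component impedances:
  Z1: Z = jωL = j·2689·0.00352 = 0 + j9.466 Ω
  Z2: Z = R = 25.9 Ω
  Z3: Z = 1/(jωC) = -j/(ω·C) = 0 - j28.83 Ω
  Z4: Z = jωL = j·2689·0.00323 = 0 + j8.686 Ω
  Z5: Z = 1/(jωC) = -j/(ω·C) = 0 - j7.912 Ω
Step 3 — Bridge requires nodal analysis (the Z5 bridge couples midpoints C and D, so the two paths cannot be reduced to a simple series/parallel combination). Setting node B to ground and injecting 1 A at node A, the 3-node admittance system at A, C, D solves to V_A = Z_AB = 0.003982 + j10.33 Ω = 10.33∠90.0° Ω.
Step 4 — Power factor: PF = cos(φ) = Re(Z)/|Z| = 0.0039822/10.328 = 0.0003856.
Step 5 — Type: Im(Z) = 10.33 ⇒ lagging (phase φ = 90.0°).

PF = 0.0003856 (lagging, φ = 90.0°)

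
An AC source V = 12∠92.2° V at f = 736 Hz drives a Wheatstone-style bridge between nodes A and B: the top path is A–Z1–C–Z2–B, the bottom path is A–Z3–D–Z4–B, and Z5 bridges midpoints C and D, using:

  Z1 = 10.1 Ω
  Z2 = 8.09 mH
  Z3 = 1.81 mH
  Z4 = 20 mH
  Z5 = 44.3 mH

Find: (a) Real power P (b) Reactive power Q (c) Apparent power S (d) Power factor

Step 1 — Angular frequency: ω = 2π·f = 2π·736 = 4624 rad/s.
Step 2 — Component impedances:
  Z1: Z = R = 10.1 Ω
  Z2: Z = jωL = j·4624·0.00809 = 0 + j37.41 Ω
  Z3: Z = jωL = j·4624·0.00181 = 0 + j8.37 Ω
  Z4: Z = jωL = j·4624·0.02 = 0 + j92.49 Ω
  Z5: Z = jωL = j·4624·0.0443 = 0 + j204.9 Ω
Step 3 — Bridge requires nodal analysis (the Z5 bridge couples midpoints C and D, so the two paths cannot be reduced to a simple series/parallel combination). Setting node B to ground and injecting 1 A at node A, the 3-node admittance system at A, C, D solves to V_A = Z_AB = 5.45 + j27.89 Ω = 28.42∠78.9° Ω.
Step 4 — Source phasor: V = 12∠92.2° V = -0.4607 + j11.99 V.
Step 5 — Current: I = V / Z = 0.411 + j0.09683 A = 0.4223∠13.3° A.
Step 6 — Complex power: S = V·I* = 0.9718 + j4.973 VA.
Step 7 — Real power: P = Re(S) = 0.9718 W.
Step 8 — Reactive power: Q = Im(S) = 4.973 VAR.
Step 9 — Apparent power: |S| = 5.067 VA.
Step 10 — Power factor: PF = P/|S| = 0.1918 (lagging).

(a) P = 0.9718 W  (b) Q = 4.973 VAR  (c) S = 5.067 VA  (d) PF = 0.1918 (lagging)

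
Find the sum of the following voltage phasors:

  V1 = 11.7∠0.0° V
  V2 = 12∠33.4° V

Step 1 — Convert each phasor to rectangular form:
  V1 = 11.7·(cos(0.0°) + j·sin(0.0°)) = 11.7 V
  V2 = 12·(cos(33.4°) + j·sin(33.4°)) = 10.02 + j6.606 V
Step 2 — Sum components: V_total = 21.72 + j6.606 V.
Step 3 — Convert to polar: |V_total| = 22.7 V, ∠V_total = 16.9°.

V_total = 22.7∠16.9° V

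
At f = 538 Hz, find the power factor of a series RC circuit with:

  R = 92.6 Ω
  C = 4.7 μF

Step 1 — Angular frequency: ω = 2π·f = 2π·538 = 3380 rad/s.
Step 2 — Component impedances:
  R: Z = R = 92.6 Ω
  C: Z = 1/(jωC) = -j/(ω·C) = 0 - j62.94 Ω
Step 3 — Series combination: Z_total = R + C = 92.6 - j62.94 Ω = 112∠-34.2° Ω.
Step 4 — Power factor: PF = cos(φ) = Re(Z)/|Z| = 92.6/111.97 = 0.827.
Step 5 — Type: Im(Z) = -62.94 ⇒ leading (phase φ = -34.2°).

PF = 0.827 (leading, φ = -34.2°)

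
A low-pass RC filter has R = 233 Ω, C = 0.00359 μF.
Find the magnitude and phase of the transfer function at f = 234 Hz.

Step 1 — Angular frequency: ω = 2π·234 = 1470 rad/s.
Step 2 — Transfer function: H(jω) = 1/(1 + jωRC).
Step 3 — Denominator: 1 + jωRC = 1 + j·1470·233·3.59e-09 = 1 + j0.00123.
Step 4 — H = 1 - j0.00123.
Step 5 — Magnitude: |H| = 1 (-0.0 dB); phase: φ = -0.1°.

|H| = 1 (-0.0 dB), φ = -0.1°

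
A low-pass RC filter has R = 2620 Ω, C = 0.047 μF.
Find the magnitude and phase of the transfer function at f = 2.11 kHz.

Step 1 — Angular frequency: ω = 2π·2110 = 1.326e+04 rad/s.
Step 2 — Transfer function: H(jω) = 1/(1 + jωRC).
Step 3 — Denominator: 1 + jωRC = 1 + j·1.326e+04·2620·4.7e-08 = 1 + j1.633.
Step 4 — H = 0.2728 - j0.4454.
Step 5 — Magnitude: |H| = 0.5223 (-5.6 dB); phase: φ = -58.5°.

|H| = 0.5223 (-5.6 dB), φ = -58.5°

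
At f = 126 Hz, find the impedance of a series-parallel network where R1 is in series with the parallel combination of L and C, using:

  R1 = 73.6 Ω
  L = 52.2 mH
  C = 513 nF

Step 1 — Angular frequency: ω = 2π·f = 2π·126 = 791.7 rad/s.
Step 2 — Component impedances:
  R1: Z = R = 73.6 Ω
  L: Z = jωL = j·791.7·0.0522 = 0 + j41.33 Ω
  C: Z = 1/(jωC) = -j/(ω·C) = 0 - j2462 Ω
Step 3 — Parallel branch: L || C = 1/(1/L + 1/C) = 0 + j42.03 Ω.
Step 4 — Series with R1: Z_total = R1 + (L || C) = 73.6 + j42.03 Ω = 84.76∠29.7° Ω.

Z = 73.6 + j42.03 Ω = 84.76∠29.7° Ω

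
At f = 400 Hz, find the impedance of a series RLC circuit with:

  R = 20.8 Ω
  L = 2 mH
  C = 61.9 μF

Step 1 — Angular frequency: ω = 2π·f = 2π·400 = 2513 rad/s.
Step 2 — Component impedances:
  R: Z = R = 20.8 Ω
  L: Z = jωL = j·2513·0.002 = 0 + j5.027 Ω
  C: Z = 1/(jωC) = -j/(ω·C) = 0 - j6.428 Ω
Step 3 — Series combination: Z_total = R + L + C = 20.8 - j1.401 Ω = 20.85∠-3.9° Ω.

Z = 20.8 - j1.401 Ω = 20.85∠-3.9° Ω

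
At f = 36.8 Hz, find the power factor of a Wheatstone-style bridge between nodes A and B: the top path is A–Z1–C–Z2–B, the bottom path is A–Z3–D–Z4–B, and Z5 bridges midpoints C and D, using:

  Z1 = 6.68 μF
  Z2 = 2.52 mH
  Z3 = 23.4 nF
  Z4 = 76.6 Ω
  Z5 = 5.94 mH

Step 1 — Angular frequency: ω = 2π·f = 2π·36.8 = 231.2 rad/s.
Step 2 — Component impedances:
  Z1: Z = 1/(jωC) = -j/(ω·C) = 0 - j647.4 Ω
  Z2: Z = jωL = j·231.2·0.00252 = 0 + j0.5827 Ω
  Z3: Z = 1/(jωC) = -j/(ω·C) = 0 - j1.848e+05 Ω
  Z4: Z = R = 76.6 Ω
  Z5: Z = jωL = j·231.2·0.00594 = 0 + j1.373 Ω
Step 3 — Bridge requires nodal analysis (the Z5 bridge couples midpoints C and D, so the two paths cannot be reduced to a simple series/parallel combination). Setting node B to ground and injecting 1 A at node A, the 3-node admittance system at A, C, D solves to V_A = Z_AB = 0.004503 - j644.6 Ω = 644.6∠-90.0° Ω.
Step 4 — Power factor: PF = cos(φ) = Re(Z)/|Z| = 0.0045026/644.59 = 6.985e-06.
Step 5 — Type: Im(Z) = -644.6 ⇒ leading (phase φ = -90.0°).

PF = 6.985e-06 (leading, φ = -90.0°)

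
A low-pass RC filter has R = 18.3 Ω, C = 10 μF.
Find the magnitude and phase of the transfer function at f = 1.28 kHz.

Step 1 — Angular frequency: ω = 2π·1280 = 8042 rad/s.
Step 2 — Transfer function: H(jω) = 1/(1 + jωRC).
Step 3 — Denominator: 1 + jωRC = 1 + j·8042·18.3·1e-05 = 1 + j1.472.
Step 4 — H = 0.3158 - j0.4649.
Step 5 — Magnitude: |H| = 0.562 (-5.0 dB); phase: φ = -55.8°.

|H| = 0.562 (-5.0 dB), φ = -55.8°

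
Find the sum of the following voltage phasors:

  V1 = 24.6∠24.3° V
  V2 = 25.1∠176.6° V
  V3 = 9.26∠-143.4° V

Step 1 — Convert each phasor to rectangular form:
  V1 = 24.6·(cos(24.3°) + j·sin(24.3°)) = 22.42 + j10.12 V
  V2 = 25.1·(cos(176.6°) + j·sin(176.6°)) = -25.06 + j1.489 V
  V3 = 9.26·(cos(-143.4°) + j·sin(-143.4°)) = -7.434 - j5.521 V
Step 2 — Sum components: V_total = -10.07 + j6.091 V.
Step 3 — Convert to polar: |V_total| = 11.77 V, ∠V_total = 148.8°.

V_total = 11.77∠148.8° V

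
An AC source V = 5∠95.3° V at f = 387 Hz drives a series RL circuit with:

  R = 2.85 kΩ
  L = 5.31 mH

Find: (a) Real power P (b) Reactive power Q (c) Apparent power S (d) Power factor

Step 1 — Angular frequency: ω = 2π·f = 2π·387 = 2432 rad/s.
Step 2 — Component impedances:
  R: Z = R = 2850 Ω
  L: Z = jωL = j·2432·0.00531 = 0 + j12.91 Ω
Step 3 — Series combination: Z_total = R + L = 2850 + j12.91 Ω = 2850∠0.3° Ω.
Step 4 — Source phasor: V = 5∠95.3° V = -0.4619 + j4.979 V.
Step 5 — Current: I = V / Z = -0.0001541 + j0.001748 A = 0.001754∠95.0° A.
Step 6 — Complex power: S = V·I* = 0.008772 + j3.974e-05 VA.
Step 7 — Real power: P = Re(S) = 0.008772 W.
Step 8 — Reactive power: Q = Im(S) = 3.974e-05 VAR.
Step 9 — Apparent power: |S| = 0.008772 VA.
Step 10 — Power factor: PF = P/|S| = 1 (lagging).

(a) P = 0.008772 W  (b) Q = 3.974e-05 VAR  (c) S = 0.008772 VA  (d) PF = 1 (lagging)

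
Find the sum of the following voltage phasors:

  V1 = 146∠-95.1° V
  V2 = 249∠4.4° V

Step 1 — Convert each phasor to rectangular form:
  V1 = 146·(cos(-95.1°) + j·sin(-95.1°)) = -12.98 - j145.4 V
  V2 = 249·(cos(4.4°) + j·sin(4.4°)) = 248.3 + j19.1 V
Step 2 — Sum components: V_total = 235.3 - j126.3 V.
Step 3 — Convert to polar: |V_total| = 267.1 V, ∠V_total = -28.2°.

V_total = 267.1∠-28.2° V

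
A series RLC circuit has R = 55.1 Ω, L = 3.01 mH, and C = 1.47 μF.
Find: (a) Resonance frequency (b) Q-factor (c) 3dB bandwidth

Step 1 — Resonance: ω₀ = 1/√(LC) = 1/√(0.00301·1.47e-06) = 1.503e+04 rad/s.
Step 2 — f₀ = ω₀/(2π) = 2393 Hz.
Step 3 — Series Q: Q = ω₀L/R = 1.503e+04·0.00301/55.1 = 0.8212.
Step 4 — Bandwidth: Δω = ω₀/Q = 1.831e+04 rad/s; BW = Δω/(2π) = 2913 Hz.

(a) f₀ = 2393 Hz  (b) Q = 0.8212  (c) BW = 2913 Hz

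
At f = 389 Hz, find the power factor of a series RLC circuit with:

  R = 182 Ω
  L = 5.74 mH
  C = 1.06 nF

Step 1 — Angular frequency: ω = 2π·f = 2π·389 = 2444 rad/s.
Step 2 — Component impedances:
  R: Z = R = 182 Ω
  L: Z = jωL = j·2444·0.00574 = 0 + j14.03 Ω
  C: Z = 1/(jωC) = -j/(ω·C) = 0 - j3.86e+05 Ω
Step 3 — Series combination: Z_total = R + L + C = 182 - j3.86e+05 Ω = 3.86e+05∠-90.0° Ω.
Step 4 — Power factor: PF = cos(φ) = Re(Z)/|Z| = 182/3.86e+05 = 0.0004715.
Step 5 — Type: Im(Z) = -3.86e+05 ⇒ leading (phase φ = -90.0°).

PF = 0.0004715 (leading, φ = -90.0°)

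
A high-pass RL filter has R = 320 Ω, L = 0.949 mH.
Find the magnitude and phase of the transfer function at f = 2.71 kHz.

Step 1 — Angular frequency: ω = 2π·2710 = 1.703e+04 rad/s.
Step 2 — Transfer function: H(jω) = jωL/(R + jωL).
Step 3 — Numerator jωL = j·16.16; denominator R + jωL = 320 + j16.16.
Step 4 — H = 0.002543 + j0.05037.
Step 5 — Magnitude: |H| = 0.05043 (-25.9 dB); phase: φ = 87.1°.

|H| = 0.05043 (-25.9 dB), φ = 87.1°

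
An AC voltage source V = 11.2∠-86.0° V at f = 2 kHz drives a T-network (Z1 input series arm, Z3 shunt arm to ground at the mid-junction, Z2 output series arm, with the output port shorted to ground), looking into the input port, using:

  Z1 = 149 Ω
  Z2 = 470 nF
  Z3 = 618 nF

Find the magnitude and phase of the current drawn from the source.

Step 1 — Angular frequency: ω = 2π·f = 2π·2000 = 1.257e+04 rad/s.
Step 2 — Component impedances:
  Z1: Z = R = 149 Ω
  Z2: Z = 1/(jωC) = -j/(ω·C) = 0 - j169.3 Ω
  Z3: Z = 1/(jωC) = -j/(ω·C) = 0 - j128.8 Ω
Step 3 — With the output port shorted to ground, the output series arm Z2 runs from the junction to ground; the shunt arm Z3 also runs from the junction to ground. They appear in parallel: Z3 || Z2 = 0 - j73.14 Ω.
Step 4 — Series with input arm Z1: Z_in = Z1 + (Z3 || Z2) = 149 - j73.14 Ω = 166∠-26.1° Ω.
Step 5 — Source phasor: V = 11.2∠-86.0° V = 0.7813 - j11.17 V.
Step 6 — Ohm's law: I = V / Z_total = (0.7813 - j11.17) / (149 - j73.14) = 0.03389 - j0.05835 A.
Step 7 — Convert to polar: |I| = 0.06748 A, ∠I = -59.9°.

I = 0.06748∠-59.9° A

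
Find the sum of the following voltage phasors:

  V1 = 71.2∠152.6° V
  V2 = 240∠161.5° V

Step 1 — Convert each phasor to rectangular form:
  V1 = 71.2·(cos(152.6°) + j·sin(152.6°)) = -63.21 + j32.77 V
  V2 = 240·(cos(161.5°) + j·sin(161.5°)) = -227.6 + j76.15 V
Step 2 — Sum components: V_total = -290.8 + j108.9 V.
Step 3 — Convert to polar: |V_total| = 310.5 V, ∠V_total = 159.5°.

V_total = 310.5∠159.5° V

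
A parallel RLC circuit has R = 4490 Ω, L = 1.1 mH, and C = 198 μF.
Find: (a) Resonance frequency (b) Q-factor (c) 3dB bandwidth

Step 1 — Resonance: ω₀ = 1/√(LC) = 1/√(0.0011·0.000198) = 2143 rad/s.
Step 2 — f₀ = ω₀/(2π) = 341 Hz.
Step 3 — Parallel Q: Q = R/(ω₀L) = 4490/(2143·0.0011) = 1905.
Step 4 — Bandwidth: Δω = ω₀/Q = 1.125 rad/s; BW = Δω/(2π) = 0.179 Hz.

(a) f₀ = 341 Hz  (b) Q = 1905  (c) BW = 0.179 Hz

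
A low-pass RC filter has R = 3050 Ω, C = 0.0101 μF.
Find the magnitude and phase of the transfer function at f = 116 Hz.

Step 1 — Angular frequency: ω = 2π·116 = 728.8 rad/s.
Step 2 — Transfer function: H(jω) = 1/(1 + jωRC).
Step 3 — Denominator: 1 + jωRC = 1 + j·728.8·3050·1.01e-08 = 1 + j0.02245.
Step 4 — H = 0.9995 - j0.02244.
Step 5 — Magnitude: |H| = 0.9997 (-0.0 dB); phase: φ = -1.3°.

|H| = 0.9997 (-0.0 dB), φ = -1.3°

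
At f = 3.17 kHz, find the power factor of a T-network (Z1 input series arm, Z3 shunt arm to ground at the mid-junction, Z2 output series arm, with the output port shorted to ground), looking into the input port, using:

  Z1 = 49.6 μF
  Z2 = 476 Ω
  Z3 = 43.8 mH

Step 1 — Angular frequency: ω = 2π·f = 2π·3170 = 1.992e+04 rad/s.
Step 2 — Component impedances:
  Z1: Z = 1/(jωC) = -j/(ω·C) = 0 - j1.012 Ω
  Z2: Z = R = 476 Ω
  Z3: Z = jωL = j·1.992e+04·0.0438 = 0 + j872.4 Ω
Step 3 — With the output port shorted to ground, the output series arm Z2 runs from the junction to ground; the shunt arm Z3 also runs from the junction to ground. They appear in parallel: Z3 || Z2 = 366.8 + j200.1 Ω.
Step 4 — Series with input arm Z1: Z_in = Z1 + (Z3 || Z2) = 366.8 + j199.1 Ω = 417.4∠28.5° Ω.
Step 5 — Power factor: PF = cos(φ) = Re(Z)/|Z| = 366.8/417.36 = 0.8789.
Step 6 — Type: Im(Z) = 199.1 ⇒ lagging (phase φ = 28.5°).

PF = 0.8789 (lagging, φ = 28.5°)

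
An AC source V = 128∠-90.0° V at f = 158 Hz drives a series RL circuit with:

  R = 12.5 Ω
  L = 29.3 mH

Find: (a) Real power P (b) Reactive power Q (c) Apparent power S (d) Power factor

Step 1 — Angular frequency: ω = 2π·f = 2π·158 = 992.7 rad/s.
Step 2 — Component impedances:
  R: Z = R = 12.5 Ω
  L: Z = jωL = j·992.7·0.0293 = 0 + j29.09 Ω
Step 3 — Series combination: Z_total = R + L = 12.5 + j29.09 Ω = 31.66∠66.7° Ω.
Step 4 — Source phasor: V = 128∠-90.0° V = 0 - j128 V.
Step 5 — Current: I = V / Z = -3.715 - j1.596 A = 4.043∠-156.7° A.
Step 6 — Complex power: S = V·I* = 204.3 + j475.5 VA.
Step 7 — Real power: P = Re(S) = 204.3 W.
Step 8 — Reactive power: Q = Im(S) = 475.5 VAR.
Step 9 — Apparent power: |S| = 517.5 VA.
Step 10 — Power factor: PF = P/|S| = 0.3948 (lagging).

(a) P = 204.3 W  (b) Q = 475.5 VAR  (c) S = 517.5 VA  (d) PF = 0.3948 (lagging)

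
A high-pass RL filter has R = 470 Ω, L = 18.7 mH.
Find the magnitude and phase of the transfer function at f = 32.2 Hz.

Step 1 — Angular frequency: ω = 2π·32.2 = 202.3 rad/s.
Step 2 — Transfer function: H(jω) = jωL/(R + jωL).
Step 3 — Numerator jωL = j·3.783; denominator R + jωL = 470 + j3.783.
Step 4 — H = 6.479e-05 + j0.008049.
Step 5 — Magnitude: |H| = 0.008049 (-41.9 dB); phase: φ = 89.5°.

|H| = 0.008049 (-41.9 dB), φ = 89.5°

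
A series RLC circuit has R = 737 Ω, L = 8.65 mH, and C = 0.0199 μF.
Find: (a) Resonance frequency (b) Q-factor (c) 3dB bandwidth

Step 1 — Resonance: ω₀ = 1/√(LC) = 1/√(0.00865·1.99e-08) = 7.622e+04 rad/s.
Step 2 — f₀ = ω₀/(2π) = 1.213e+04 Hz.
Step 3 — Series Q: Q = ω₀L/R = 7.622e+04·0.00865/737 = 0.8946.
Step 4 — Bandwidth: Δω = ω₀/Q = 8.52e+04 rad/s; BW = Δω/(2π) = 1.356e+04 Hz.

(a) f₀ = 1.213e+04 Hz  (b) Q = 0.8946  (c) BW = 1.356e+04 Hz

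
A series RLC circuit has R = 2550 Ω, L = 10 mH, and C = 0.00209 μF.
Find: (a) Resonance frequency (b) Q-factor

Step 1 — Resonance condition Im(Z)=0 gives ω₀ = 1/√(LC).
Step 2 — ω₀ = 1/√(0.01·2.09e-09) = 2.187e+05 rad/s.
Step 3 — f₀ = ω₀/(2π) = 3.481e+04 Hz.
Step 4 — Series Q: Q = ω₀L/R = 2.187e+05·0.01/2550 = 0.8578.

(a) f₀ = 3.481e+04 Hz  (b) Q = 0.8578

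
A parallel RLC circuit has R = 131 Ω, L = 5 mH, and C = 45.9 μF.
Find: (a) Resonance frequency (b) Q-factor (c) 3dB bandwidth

Step 1 — Resonance: ω₀ = 1/√(LC) = 1/√(0.005·4.59e-05) = 2087 rad/s.
Step 2 — f₀ = ω₀/(2π) = 332.2 Hz.
Step 3 — Parallel Q: Q = R/(ω₀L) = 131/(2087·0.005) = 12.55.
Step 4 — Bandwidth: Δω = ω₀/Q = 166.3 rad/s; BW = Δω/(2π) = 26.47 Hz.

(a) f₀ = 332.2 Hz  (b) Q = 12.55  (c) BW = 26.47 Hz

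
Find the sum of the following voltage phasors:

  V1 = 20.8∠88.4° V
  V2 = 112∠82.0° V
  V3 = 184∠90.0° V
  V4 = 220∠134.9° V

Step 1 — Convert each phasor to rectangular form:
  V1 = 20.8·(cos(88.4°) + j·sin(88.4°)) = 0.5808 + j20.79 V
  V2 = 112·(cos(82.0°) + j·sin(82.0°)) = 15.59 + j110.9 V
  V3 = 184·(cos(90.0°) + j·sin(90.0°)) = 0 + j184 V
  V4 = 220·(cos(134.9°) + j·sin(134.9°)) = -155.3 + j155.8 V
Step 2 — Sum components: V_total = -139.1 + j471.5 V.
Step 3 — Convert to polar: |V_total| = 491.6 V, ∠V_total = 106.4°.

V_total = 491.6∠106.4° V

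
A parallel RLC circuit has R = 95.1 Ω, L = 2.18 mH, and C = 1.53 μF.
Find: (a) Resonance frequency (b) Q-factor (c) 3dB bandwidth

Step 1 — Resonance: ω₀ = 1/√(LC) = 1/√(0.00218·1.53e-06) = 1.732e+04 rad/s.
Step 2 — f₀ = ω₀/(2π) = 2756 Hz.
Step 3 — Parallel Q: Q = R/(ω₀L) = 95.1/(1.732e+04·0.00218) = 2.519.
Step 4 — Bandwidth: Δω = ω₀/Q = 6873 rad/s; BW = Δω/(2π) = 1094 Hz.

(a) f₀ = 2756 Hz  (b) Q = 2.519  (c) BW = 1094 Hz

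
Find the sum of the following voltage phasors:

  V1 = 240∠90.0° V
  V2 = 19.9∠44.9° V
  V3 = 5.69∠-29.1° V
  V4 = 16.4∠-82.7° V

Step 1 — Convert each phasor to rectangular form:
  V1 = 240·(cos(90.0°) + j·sin(90.0°)) = 0 + j240 V
  V2 = 19.9·(cos(44.9°) + j·sin(44.9°)) = 14.1 + j14.05 V
  V3 = 5.69·(cos(-29.1°) + j·sin(-29.1°)) = 4.972 - j2.767 V
  V4 = 16.4·(cos(-82.7°) + j·sin(-82.7°)) = 2.084 - j16.27 V
Step 2 — Sum components: V_total = 21.15 + j235 V.
Step 3 — Convert to polar: |V_total| = 236 V, ∠V_total = 84.9°.

V_total = 236∠84.9° V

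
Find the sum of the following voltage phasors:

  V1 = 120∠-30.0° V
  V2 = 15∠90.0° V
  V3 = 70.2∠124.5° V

Step 1 — Convert each phasor to rectangular form:
  V1 = 120·(cos(-30.0°) + j·sin(-30.0°)) = 103.9 - j60 V
  V2 = 15·(cos(90.0°) + j·sin(90.0°)) = 0 + j15 V
  V3 = 70.2·(cos(124.5°) + j·sin(124.5°)) = -39.76 + j57.85 V
Step 2 — Sum components: V_total = 64.16 + j12.85 V.
Step 3 — Convert to polar: |V_total| = 65.44 V, ∠V_total = 11.3°.

V_total = 65.44∠11.3° V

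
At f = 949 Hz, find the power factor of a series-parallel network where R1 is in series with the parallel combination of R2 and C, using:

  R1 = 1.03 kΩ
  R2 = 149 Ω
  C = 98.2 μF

Step 1 — Angular frequency: ω = 2π·f = 2π·949 = 5963 rad/s.
Step 2 — Component impedances:
  R1: Z = R = 1030 Ω
  R2: Z = R = 149 Ω
  C: Z = 1/(jωC) = -j/(ω·C) = 0 - j1.708 Ω
Step 3 — Parallel branch: R2 || C = 1/(1/R2 + 1/C) = 0.01957 - j1.708 Ω.
Step 4 — Series with R1: Z_total = R1 + (R2 || C) = 1030 - j1.708 Ω = 1030∠-0.1° Ω.
Step 5 — Power factor: PF = cos(φ) = Re(Z)/|Z| = 1030/1030 = 1.
Step 6 — Type: Im(Z) = -1.708 ⇒ leading (phase φ = -0.1°).

PF = 1 (leading, φ = -0.1°)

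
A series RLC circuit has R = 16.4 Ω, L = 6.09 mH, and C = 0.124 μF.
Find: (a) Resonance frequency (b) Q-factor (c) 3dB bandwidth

Step 1 — Resonance: ω₀ = 1/√(LC) = 1/√(0.00609·1.24e-07) = 3.639e+04 rad/s.
Step 2 — f₀ = ω₀/(2π) = 5792 Hz.
Step 3 — Series Q: Q = ω₀L/R = 3.639e+04·0.00609/16.4 = 13.51.
Step 4 — Bandwidth: Δω = ω₀/Q = 2693 rad/s; BW = Δω/(2π) = 428.6 Hz.

(a) f₀ = 5792 Hz  (b) Q = 13.51  (c) BW = 428.6 Hz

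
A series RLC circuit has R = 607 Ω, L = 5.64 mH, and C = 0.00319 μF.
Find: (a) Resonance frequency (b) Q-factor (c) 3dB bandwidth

Step 1 — Resonance: ω₀ = 1/√(LC) = 1/√(0.00564·3.19e-09) = 2.358e+05 rad/s.
Step 2 — f₀ = ω₀/(2π) = 3.752e+04 Hz.
Step 3 — Series Q: Q = ω₀L/R = 2.358e+05·0.00564/607 = 2.191.
Step 4 — Bandwidth: Δω = ω₀/Q = 1.076e+05 rad/s; BW = Δω/(2π) = 1.713e+04 Hz.

(a) f₀ = 3.752e+04 Hz  (b) Q = 2.191  (c) BW = 1.713e+04 Hz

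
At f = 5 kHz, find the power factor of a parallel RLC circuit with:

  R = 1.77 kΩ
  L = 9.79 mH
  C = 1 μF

Step 1 — Angular frequency: ω = 2π·f = 2π·5000 = 3.142e+04 rad/s.
Step 2 — Component impedances:
  R: Z = R = 1770 Ω
  L: Z = jωL = j·3.142e+04·0.00979 = 0 + j307.6 Ω
  C: Z = 1/(jωC) = -j/(ω·C) = 0 - j31.83 Ω
Step 3 — Parallel combination: 1/Z_total = 1/R + 1/L + 1/C; Z_total = 0.7119 - j35.49 Ω = 35.5∠-88.9° Ω.
Step 4 — Power factor: PF = cos(φ) = Re(Z)/|Z| = 0.71194/35.498 = 0.02006.
Step 5 — Type: Im(Z) = -35.49 ⇒ leading (phase φ = -88.9°).

PF = 0.02006 (leading, φ = -88.9°)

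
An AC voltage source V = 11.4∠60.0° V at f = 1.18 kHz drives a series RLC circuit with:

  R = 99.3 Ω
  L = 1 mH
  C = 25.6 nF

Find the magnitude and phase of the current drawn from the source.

Step 1 — Angular frequency: ω = 2π·f = 2π·1180 = 7414 rad/s.
Step 2 — Component impedances:
  R: Z = R = 99.3 Ω
  L: Z = jωL = j·7414·0.001 = 0 + j7.414 Ω
  C: Z = 1/(jωC) = -j/(ω·C) = 0 - j5269 Ω
Step 3 — Series combination: Z_total = R + L + C = 99.3 - j5261 Ω = 5262∠-88.9° Ω.
Step 4 — Source phasor: V = 11.4∠60.0° V = 5.7 + j9.873 V.
Step 5 — Ohm's law: I = V / Z_total = (5.7 + j9.873) / (99.3 - j5261) = -0.001855 + j0.001118 A.
Step 6 — Convert to polar: |I| = 0.002166 A, ∠I = 148.9°.

I = 0.002166∠148.9° A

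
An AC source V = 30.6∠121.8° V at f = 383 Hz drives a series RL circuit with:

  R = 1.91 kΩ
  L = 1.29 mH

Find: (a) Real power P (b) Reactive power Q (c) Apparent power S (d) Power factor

Step 1 — Angular frequency: ω = 2π·f = 2π·383 = 2406 rad/s.
Step 2 — Component impedances:
  R: Z = R = 1910 Ω
  L: Z = jωL = j·2406·0.00129 = 0 + j3.104 Ω
Step 3 — Series combination: Z_total = R + L = 1910 + j3.104 Ω = 1910∠0.1° Ω.
Step 4 — Source phasor: V = 30.6∠121.8° V = -16.12 + j26.01 V.
Step 5 — Current: I = V / Z = -0.00842 + j0.01363 A = 0.01602∠121.7° A.
Step 6 — Complex power: S = V·I* = 0.4902 + j0.0007968 VA.
Step 7 — Real power: P = Re(S) = 0.4902 W.
Step 8 — Reactive power: Q = Im(S) = 0.0007968 VAR.
Step 9 — Apparent power: |S| = 0.4902 VA.
Step 10 — Power factor: PF = P/|S| = 1 (lagging).

(a) P = 0.4902 W  (b) Q = 0.0007968 VAR  (c) S = 0.4902 VA  (d) PF = 1 (lagging)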